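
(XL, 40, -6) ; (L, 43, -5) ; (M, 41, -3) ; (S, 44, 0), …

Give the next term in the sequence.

(XS, 42, 4)

For the size, runs backward through clothing sizes XS→XL: XL, L, M, S → XS.
Second entry goes 40, 43, 41, 44 → 42 (alternating steps +3, −2, +3, −2, …).
Third entry — differences are 1, 2, 3, … (increasing by 1 each time): -6, -5, -3, 0 → 4.
Combining the parts gives (XS, 42, 4).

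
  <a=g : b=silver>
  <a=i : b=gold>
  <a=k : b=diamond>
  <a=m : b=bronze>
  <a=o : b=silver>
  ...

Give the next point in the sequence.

A: letters move forward 2 places in the alphabet; g, i, k, m, o → q.
B: repeats silver → gold → diamond → bronze, so silver, gold, diamond, bronze, silver → gold.
Combining the parts gives <a=q : b=gold>.

<a=q : b=gold>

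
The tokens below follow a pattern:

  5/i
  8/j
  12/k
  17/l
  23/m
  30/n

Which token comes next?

First component: differences are 3, 4, 5, … (increasing by 1 each time), so 5, 8, 12, 17, 23, 30 → 38.
Letter — letters move forward 1 place in the alphabet: i, j, k, l, m, n → o.
Combining the parts gives 38/o.

38/o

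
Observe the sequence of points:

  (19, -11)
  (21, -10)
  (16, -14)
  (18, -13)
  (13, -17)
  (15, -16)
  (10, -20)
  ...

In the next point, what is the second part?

Second part goes -11, -10, -14, -13, -17, -16, -20 → -19 (alternating steps +1, −4, +1, −4, …).

-19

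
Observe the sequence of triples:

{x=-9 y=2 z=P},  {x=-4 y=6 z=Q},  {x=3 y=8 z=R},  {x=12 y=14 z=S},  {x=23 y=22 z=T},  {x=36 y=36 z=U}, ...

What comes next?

{x=51 y=58 z=V}

X goes -9, -4, 3, 12, 23, 36 → 51 (differences are 5, 7, 9, … (increasing by 2 each time)).
Y: 2, 6, 8, 14, 22, 36 → 58 (each term is the sum of the two before it).
Z: P, Q, R, S, T, U → V (letters move forward 1 place in the alphabet).
So the next triple is {x=51 y=58 z=V}.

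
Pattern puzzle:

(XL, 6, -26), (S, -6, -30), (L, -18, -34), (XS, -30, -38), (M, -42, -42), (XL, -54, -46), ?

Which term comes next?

Size goes XL, S, L, XS, M, XL → S (repeats XL → S → L → XS → M).
Second entry — −12 each step: 6, -6, -18, -30, -42, -54 → -66.
Third entry: −4 each step; -26, -30, -34, -38, -42, -46 → -50.
Combining the parts gives (S, -66, -50).

(S, -66, -50)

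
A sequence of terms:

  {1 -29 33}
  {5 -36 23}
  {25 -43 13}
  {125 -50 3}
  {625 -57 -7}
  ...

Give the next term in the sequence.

{3125 -64 -17}

First entry: 1, 5, 25, 125, 625 → 3125 (×5 each step).
For the second entry, −7 each step: -29, -36, -43, -50, -57 → -64.
Third entry: −10 each step; 33, 23, 13, 3, -7 → -17.
Putting it together: {3125 -64 -17}.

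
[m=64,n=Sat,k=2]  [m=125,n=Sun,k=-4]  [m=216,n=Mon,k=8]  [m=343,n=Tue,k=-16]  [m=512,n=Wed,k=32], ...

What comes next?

[m=729,n=Thu,k=-64]

For the m, perfect cubes: 4³, 5³, 6³, …: 64, 125, 216, 343, 512 → 729.
N goes Sat, Sun, Mon, Tue, Wed → Thu (runs through the weekdays Mon→Sun).
K: 2, -4, 8, -16, 32 → -64 (×(-2) each step).
Combining the parts gives [m=729,n=Thu,k=-64].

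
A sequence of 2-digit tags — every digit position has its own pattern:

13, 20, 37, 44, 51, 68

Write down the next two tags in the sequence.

75 then 82

First digit goes 1, 2, 3, 4, 5, 6 → 7 → 8 (+1 each step, mod 10).
Second digit: −3 each step, mod 10, so 3, 0, 7, 4, 1, 8 → 5 → 2.
So the next two tags are 75 and 82.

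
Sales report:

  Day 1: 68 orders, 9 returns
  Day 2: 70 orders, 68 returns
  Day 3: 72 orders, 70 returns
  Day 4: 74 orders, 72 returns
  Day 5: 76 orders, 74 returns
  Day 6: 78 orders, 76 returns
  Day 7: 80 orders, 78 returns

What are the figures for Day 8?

82 orders, 80 returns

For the orders, +2 each step: 68, 70, 72, 74, 76, 78, 80 → 82.
For the returns, always the previous value of the orders: 9, 68, 70, 72, 74, 76, 78 → 80.
Combining the parts gives 82 orders, 80 returns.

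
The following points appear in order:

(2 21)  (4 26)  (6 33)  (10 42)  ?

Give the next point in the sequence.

For the first part, each term is the sum of the two before it: 2, 4, 6, 10 → 16.
For the second part, differences are 5, 7, 9, … (increasing by 2 each time): 21, 26, 33, 42 → 53.
Putting it together: (16 53).

(16 53)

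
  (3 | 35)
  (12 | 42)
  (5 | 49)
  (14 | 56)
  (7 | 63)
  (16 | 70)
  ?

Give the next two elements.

(9 | 77), (18 | 84)

First part: alternating steps +9, −7, +9, −7, …, so 3, 12, 5, 14, 7, 16 → 9 → 18.
Second part: +7 each step, so 35, 42, 49, 56, 63, 70 → 77 → 84.
So the next two elements are (9 | 77) and (18 | 84).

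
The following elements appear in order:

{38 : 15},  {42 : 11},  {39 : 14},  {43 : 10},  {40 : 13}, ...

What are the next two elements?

First part: alternating steps +4, −3, +4, −3, …, so 38, 42, 39, 43, 40 → 44 → 41.
For the second part, together with the first part always sums to 53: 15, 11, 14, 10, 13 → 9 → 12.
So the next two elements are {44 : 9} and {41 : 12}.

{44 : 9}, {41 : 12}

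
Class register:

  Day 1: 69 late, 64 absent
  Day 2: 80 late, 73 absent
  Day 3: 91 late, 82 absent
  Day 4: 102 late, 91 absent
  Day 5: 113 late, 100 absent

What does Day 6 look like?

124 late, 109 absent

Late: 69, 80, 91, 102, 113 → 124 (+11 each step).
Absent: +9 each step; 64, 73, 82, 91, 100 → 109.
Putting it together: 124 late, 109 absent.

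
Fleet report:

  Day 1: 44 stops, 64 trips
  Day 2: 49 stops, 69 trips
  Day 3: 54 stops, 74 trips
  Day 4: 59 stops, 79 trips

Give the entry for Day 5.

64 stops, 84 trips

Stops: 44, 49, 54, 59 → 64 (+5 each step).
Trips: +5 each step; 64, 69, 74, 79 → 84.
Putting it together: 64 stops, 84 trips.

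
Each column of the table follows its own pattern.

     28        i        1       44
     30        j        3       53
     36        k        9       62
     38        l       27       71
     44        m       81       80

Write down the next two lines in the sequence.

46  n  243  89; 52  o  729  98

First component: 28, 30, 36, 38, 44 → 46 → 52 (alternating steps +2, +6, +2, +6, …).
Letter: letters move forward 1 place in the alphabet; i, j, k, l, m → n → o.
Third component goes 1, 3, 9, 27, 81 → 243 → 729 (×3 each step).
Fourth component — +9 each step: 44, 53, 62, 71, 80 → 89 → 98.
So the next two lines are 46  n  243  89 and 52  o  729  98.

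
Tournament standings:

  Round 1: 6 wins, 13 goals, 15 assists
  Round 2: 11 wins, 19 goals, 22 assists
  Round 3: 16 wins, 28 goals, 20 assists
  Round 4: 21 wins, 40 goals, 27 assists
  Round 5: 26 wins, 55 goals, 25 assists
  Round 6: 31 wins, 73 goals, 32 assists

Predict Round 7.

Wins: 6, 11, 16, 21, 26, 31 → 36 (+5 each step).
Goals: differences are 6, 9, 12, … (increasing by 3 each time), so 13, 19, 28, 40, 55, 73 → 94.
Assists — alternating steps +7, −2, +7, −2, …: 15, 22, 20, 27, 25, 32 → 30.
So the next row is 36 wins, 94 goals, 30 assists.

36 wins, 94 goals, 30 assists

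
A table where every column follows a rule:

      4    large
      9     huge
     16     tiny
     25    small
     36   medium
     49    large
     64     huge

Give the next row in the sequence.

81  tiny

First component — perfect squares: 2², 3², 4², …: 4, 9, 16, 25, 36, 49, 64 → 81.
For the size, repeats large → huge → tiny → small → medium: large, huge, tiny, small, medium, large, huge → tiny.
Combining the parts gives 81  tiny.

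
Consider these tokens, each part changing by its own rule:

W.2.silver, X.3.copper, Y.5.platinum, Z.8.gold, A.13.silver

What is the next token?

B.21.copper

For the letter, letters move forward 1 place in the alphabet, wrapping Z→A: W, X, Y, Z, A → B.
Second component goes 2, 3, 5, 8, 13 → 21 (each term is the sum of the two before it).
For the metal, repeats silver → copper → platinum → gold: silver, copper, platinum, gold, silver → copper.
Putting it together: B.21.copper.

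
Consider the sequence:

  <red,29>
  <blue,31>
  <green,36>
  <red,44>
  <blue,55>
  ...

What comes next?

For the colour, repeats red → blue → green: red, blue, green, red, blue → green.
For the second component, differences are 2, 5, 8, … (increasing by 3 each time): 29, 31, 36, 44, 55 → 69.
Putting it together: <green,69>.

<green,69>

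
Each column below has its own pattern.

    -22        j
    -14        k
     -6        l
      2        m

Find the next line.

First component: +8 each step, so -22, -14, -6, 2 → 10.
Letter: letters move forward 1 place in the alphabet; j, k, l, m → n.
So the next line is 10  n.

10  n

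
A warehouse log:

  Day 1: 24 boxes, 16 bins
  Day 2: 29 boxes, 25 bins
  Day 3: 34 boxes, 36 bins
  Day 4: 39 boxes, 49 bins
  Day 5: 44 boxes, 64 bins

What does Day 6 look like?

49 boxes, 81 bins

Boxes: +5 each step; 24, 29, 34, 39, 44 → 49.
Bins: perfect squares: 4², 5², 6², …; 16, 25, 36, 49, 64 → 81.
Putting it together: 49 boxes, 81 bins.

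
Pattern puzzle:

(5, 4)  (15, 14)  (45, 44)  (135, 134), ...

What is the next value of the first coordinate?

First coordinate: 5, 15, 45, 135 → 405 (×3 each step).

405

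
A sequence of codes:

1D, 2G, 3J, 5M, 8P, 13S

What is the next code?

First component: 1, 2, 3, 5, 8, 13 → 21 (each term is the sum of the two before it).
Letter: letters move forward 3 places in the alphabet; D, G, J, M, P, S → V.
So the next code is 21V.

21V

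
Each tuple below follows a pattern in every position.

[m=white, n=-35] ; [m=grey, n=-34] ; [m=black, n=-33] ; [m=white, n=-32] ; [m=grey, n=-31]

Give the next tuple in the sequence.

M: repeats white → grey → black, so white, grey, black, white, grey → black.
N: +1 each step; -35, -34, -33, -32, -31 → -30.
So the next tuple is [m=black, n=-30].

[m=black, n=-30]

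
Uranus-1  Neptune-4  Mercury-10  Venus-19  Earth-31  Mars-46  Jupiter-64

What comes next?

Saturn-85

For the planet, runs through the planets Mercury→Neptune: Uranus, Neptune, Mercury, Venus, Earth, Mars, Jupiter → Saturn.
Second component: 1, 4, 10, 19, 31, 46, 64 → 85 (differences are 3, 6, 9, … (increasing by 3 each time)).
So the next token is Saturn-85.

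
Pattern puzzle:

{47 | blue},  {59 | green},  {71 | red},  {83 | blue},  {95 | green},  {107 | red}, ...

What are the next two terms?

For the first component, +12 each step: 47, 59, 71, 83, 95, 107 → 119 → 131.
Colour: repeats blue → green → red, so blue, green, red, blue, green, red → blue → green.
Putting the parts together: {119 | blue} and then {131 | green}.

{119 | blue}, {131 | green}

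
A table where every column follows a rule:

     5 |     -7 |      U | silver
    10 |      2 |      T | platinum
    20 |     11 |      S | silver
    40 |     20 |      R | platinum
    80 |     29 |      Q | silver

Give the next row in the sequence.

First component goes 5, 10, 20, 40, 80 → 160 (×2 each step).
Second component: -7, 2, 11, 20, 29 → 38 (+9 each step).
For the letter, letters move back 1 place in the alphabet: U, T, S, R, Q → P.
Metal: alternates silver ↔ platinum, so silver, platinum, silver, platinum, silver → platinum.
So the next row is 160  38  P  platinum.

160  38  P  platinum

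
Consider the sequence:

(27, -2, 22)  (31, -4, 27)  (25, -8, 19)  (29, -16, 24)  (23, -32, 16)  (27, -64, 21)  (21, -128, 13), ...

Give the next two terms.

First slot: alternating steps +4, −6, +4, −6, …, so 27, 31, 25, 29, 23, 27, 21 → 25 → 19.
Second slot goes -2, -4, -8, -16, -32, -64, -128 → -256 → -512 (×2 each step).
Third slot: alternating steps +5, −8, +5, −8, …; 22, 27, 19, 24, 16, 21, 13 → 18 → 10.
So the next two terms are (25, -256, 18) and (19, -512, 10).

(25, -256, 18), (19, -512, 10)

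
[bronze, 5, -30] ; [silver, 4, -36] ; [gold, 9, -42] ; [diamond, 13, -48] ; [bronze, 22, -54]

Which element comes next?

Rank — repeats bronze → silver → gold → diamond: bronze, silver, gold, diamond, bronze → silver.
Second coordinate: 5, 4, 9, 13, 22 → 35 (each term is the sum of the two before it).
Third coordinate: −6 each step, so -30, -36, -42, -48, -54 → -60.
Putting it together: [silver, 35, -60].

[silver, 35, -60]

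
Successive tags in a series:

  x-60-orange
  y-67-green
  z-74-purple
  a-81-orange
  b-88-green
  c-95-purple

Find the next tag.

d-102-orange

Letter: letters move forward 1 place in the alphabet, wrapping Z→A; x, y, z, a, b, c → d.
For the second component, +7 each step: 60, 67, 74, 81, 88, 95 → 102.
For the colour, repeats orange → green → purple: orange, green, purple, orange, green, purple → orange.
Putting it together: d-102-orange.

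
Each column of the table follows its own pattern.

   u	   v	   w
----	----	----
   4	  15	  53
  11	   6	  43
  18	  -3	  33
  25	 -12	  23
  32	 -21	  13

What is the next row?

Column u goes 4, 11, 18, 25, 32 → 39 (+7 each step).
Column v goes 15, 6, -3, -12, -21 → -30 (−9 each step).
Column w: −10 each step; 53, 43, 33, 23, 13 → 3.
So the next row is 39  -30  3.

39  -30  3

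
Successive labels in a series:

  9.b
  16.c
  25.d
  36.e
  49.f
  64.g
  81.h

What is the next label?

First component — perfect squares: 3², 4², 5², …: 9, 16, 25, 36, 49, 64, 81 → 100.
Letter goes b, c, d, e, f, g, h → i (letters move forward 1 place in the alphabet).
So the next label is 100.i.

100.i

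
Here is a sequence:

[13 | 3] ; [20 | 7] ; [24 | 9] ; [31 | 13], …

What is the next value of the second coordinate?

15

Second coordinate goes 3, 7, 9, 13 → 15 (alternating steps +4, +2, +4, +2, …).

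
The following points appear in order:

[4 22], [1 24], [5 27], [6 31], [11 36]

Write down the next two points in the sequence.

First coordinate: 4, 1, 5, 6, 11 → 17 → 28 (each term is the sum of the two before it).
Second coordinate: differences are 2, 3, 4, … (increasing by 1 each time); 22, 24, 27, 31, 36 → 42 → 49.
Putting the parts together: [17 42] and then [28 49].

[17 42], [28 49]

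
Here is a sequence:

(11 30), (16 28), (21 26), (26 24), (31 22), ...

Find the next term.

First coordinate: 11, 16, 21, 26, 31 → 36 (+5 each step).
For the second coordinate, −2 each step: 30, 28, 26, 24, 22 → 20.
So the next term is (36 20).

(36 20)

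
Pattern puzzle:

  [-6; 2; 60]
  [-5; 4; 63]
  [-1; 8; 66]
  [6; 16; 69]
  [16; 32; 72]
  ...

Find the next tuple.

First component: differences are 1, 4, 7, … (increasing by 3 each time); -6, -5, -1, 6, 16 → 29.
Second component: 2, 4, 8, 16, 32 → 64 (×2 each step).
Third component: +3 each step; 60, 63, 66, 69, 72 → 75.
Combining the parts gives [29; 64; 75].

[29; 64; 75]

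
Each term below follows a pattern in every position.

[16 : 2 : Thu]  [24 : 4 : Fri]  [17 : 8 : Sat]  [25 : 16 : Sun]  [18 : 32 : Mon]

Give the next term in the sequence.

First value: alternating steps +8, −7, +8, −7, …; 16, 24, 17, 25, 18 → 26.
Second value: ×2 each step; 2, 4, 8, 16, 32 → 64.
For the day, runs through the weekdays Mon→Sun: Thu, Fri, Sat, Sun, Mon → Tue.
So the next term is [26 : 64 : Tue].

[26 : 64 : Tue]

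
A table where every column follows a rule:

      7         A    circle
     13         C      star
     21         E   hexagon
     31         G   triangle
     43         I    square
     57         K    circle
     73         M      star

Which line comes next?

91  O  hexagon

First component — differences are 6, 8, 10, … (increasing by 2 each time): 7, 13, 21, 31, 43, 57, 73 → 91.
Letter: A, C, E, G, I, K, M → O (letters move forward 2 places in the alphabet).
Shape goes circle, star, hexagon, triangle, square, circle, star → hexagon (repeats circle → star → hexagon → triangle → square).
Putting it together: 91  O  hexagon.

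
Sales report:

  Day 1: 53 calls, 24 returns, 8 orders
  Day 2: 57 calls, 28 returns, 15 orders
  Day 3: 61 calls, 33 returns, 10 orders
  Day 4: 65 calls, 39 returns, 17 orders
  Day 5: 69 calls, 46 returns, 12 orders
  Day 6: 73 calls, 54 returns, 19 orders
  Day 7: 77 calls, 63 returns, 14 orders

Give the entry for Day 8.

For the calls, +4 each step: 53, 57, 61, 65, 69, 73, 77 → 81.
Returns goes 24, 28, 33, 39, 46, 54, 63 → 73 (differences are 4, 5, 6, … (increasing by 1 each time)).
Orders: alternating steps +7, −5, +7, −5, …; 8, 15, 10, 17, 12, 19, 14 → 21.
Combining the parts gives 81 calls, 73 returns, 21 orders.

81 calls, 73 returns, 21 orders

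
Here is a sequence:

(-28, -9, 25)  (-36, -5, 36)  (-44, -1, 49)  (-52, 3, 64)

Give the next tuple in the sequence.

First slot: −8 each step; -28, -36, -44, -52 → -60.
For the second slot, +4 each step: -9, -5, -1, 3 → 7.
Third slot goes 25, 36, 49, 64 → 81 (perfect squares: 5², 6², 7², …).
Putting it together: (-60, 7, 81).

(-60, 7, 81)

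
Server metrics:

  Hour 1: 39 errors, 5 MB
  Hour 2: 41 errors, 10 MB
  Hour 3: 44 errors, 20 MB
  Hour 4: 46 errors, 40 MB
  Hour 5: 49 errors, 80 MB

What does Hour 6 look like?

51 errors, 160 MB

Errors: 39, 41, 44, 46, 49 → 51 (alternating steps +2, +3, +2, +3, …).
MB goes 5, 10, 20, 40, 80 → 160 (×2 each step).
So the next record is 51 errors, 160 MB.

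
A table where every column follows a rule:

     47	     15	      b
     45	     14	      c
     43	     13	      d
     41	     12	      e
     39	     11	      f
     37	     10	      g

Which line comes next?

35  9  h

First component: −2 each step; 47, 45, 43, 41, 39, 37 → 35.
Second component — −1 each step: 15, 14, 13, 12, 11, 10 → 9.
Letter: b, c, d, e, f, g → h (letters move forward 1 place in the alphabet).
Combining the parts gives 35  9  h.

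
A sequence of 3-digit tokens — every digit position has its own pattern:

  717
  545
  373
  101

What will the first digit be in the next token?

9

First digit: 7, 5, 3, 1 → 9 (−2 each step, mod 10).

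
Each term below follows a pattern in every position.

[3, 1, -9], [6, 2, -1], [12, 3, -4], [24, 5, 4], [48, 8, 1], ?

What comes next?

[96, 13, 9]

For the first coordinate, ×2 each step: 3, 6, 12, 24, 48 → 96.
For the second coordinate, each term is the sum of the two before it: 1, 2, 3, 5, 8 → 13.
Third coordinate — alternating steps +8, −3, +8, −3, …: -9, -1, -4, 4, 1 → 9.
Putting it together: [96, 13, 9].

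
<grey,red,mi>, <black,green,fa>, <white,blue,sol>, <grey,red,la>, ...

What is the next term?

<black,green,ti>

Shade — repeats grey → black → white: grey, black, white, grey → black.
Colour: repeats red → green → blue; red, green, blue, red → green.
Note: mi, fa, sol, la → ti (runs through the solfège scale do→ti).
Putting it together: <black,green,ti>.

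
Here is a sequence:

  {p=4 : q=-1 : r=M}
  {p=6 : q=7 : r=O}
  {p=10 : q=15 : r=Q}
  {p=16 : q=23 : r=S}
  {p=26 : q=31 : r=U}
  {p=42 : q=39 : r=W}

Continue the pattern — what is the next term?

{p=68 : q=47 : r=Y}

P: each term is the sum of the two before it; 4, 6, 10, 16, 26, 42 → 68.
Q — +8 each step: -1, 7, 15, 23, 31, 39 → 47.
R: letters move forward 2 places in the alphabet; M, O, Q, S, U, W → Y.
So the next term is {p=68 : q=47 : r=Y}.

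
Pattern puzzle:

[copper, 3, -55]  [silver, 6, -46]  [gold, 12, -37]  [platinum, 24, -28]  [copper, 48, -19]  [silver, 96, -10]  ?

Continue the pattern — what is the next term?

[gold, 192, -1]

For the metal, repeats copper → silver → gold → platinum: copper, silver, gold, platinum, copper, silver → gold.
Second component — ×2 each step: 3, 6, 12, 24, 48, 96 → 192.
Third component goes -55, -46, -37, -28, -19, -10 → -1 (+9 each step).
Putting it together: [gold, 192, -1].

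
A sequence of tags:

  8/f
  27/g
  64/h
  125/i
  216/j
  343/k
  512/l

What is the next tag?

729/m

For the first component, perfect cubes: 2³, 3³, 4³, …: 8, 27, 64, 125, 216, 343, 512 → 729.
Letter: f, g, h, i, j, k, l → m (letters move forward 1 place in the alphabet).
Putting it together: 729/m.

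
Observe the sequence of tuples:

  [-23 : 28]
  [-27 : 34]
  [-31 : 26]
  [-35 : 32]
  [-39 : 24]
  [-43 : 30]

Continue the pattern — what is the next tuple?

First slot: −4 each step; -23, -27, -31, -35, -39, -43 → -47.
Second slot — alternating steps +6, −8, +6, −8, …: 28, 34, 26, 32, 24, 30 → 22.
So the next tuple is [-47 : 22].

[-47 : 22]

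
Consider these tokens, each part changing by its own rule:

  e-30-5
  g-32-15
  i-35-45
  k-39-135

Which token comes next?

Letter — letters move forward 2 places in the alphabet: e, g, i, k → m.
Second component — differences are 2, 3, 4, … (increasing by 1 each time): 30, 32, 35, 39 → 44.
Third component: 5, 15, 45, 135 → 405 (×3 each step).
So the next token is m-44-405.

m-44-405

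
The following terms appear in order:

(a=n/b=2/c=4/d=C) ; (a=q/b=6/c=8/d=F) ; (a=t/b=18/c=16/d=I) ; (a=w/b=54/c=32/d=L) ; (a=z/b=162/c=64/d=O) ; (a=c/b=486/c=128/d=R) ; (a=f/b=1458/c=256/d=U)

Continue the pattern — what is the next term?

For the a, letters move forward 3 places in the alphabet, wrapping Z→A: n, q, t, w, z, c, f → i.
B: ×3 each step; 2, 6, 18, 54, 162, 486, 1458 → 4374.
C goes 4, 8, 16, 32, 64, 128, 256 → 512 (×2 each step).
D: C, F, I, L, O, R, U → X (letters move forward 3 places in the alphabet).
Combining the parts gives (a=i/b=4374/c=512/d=X).

(a=i/b=4374/c=512/d=X)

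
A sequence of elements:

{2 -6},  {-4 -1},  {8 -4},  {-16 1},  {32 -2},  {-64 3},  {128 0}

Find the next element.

For the first coordinate, ×(-2) each step: 2, -4, 8, -16, 32, -64, 128 → -256.
Second coordinate goes -6, -1, -4, 1, -2, 3, 0 → 5 (alternating steps +5, −3, +5, −3, …).
Combining the parts gives {-256 5}.

{-256 5}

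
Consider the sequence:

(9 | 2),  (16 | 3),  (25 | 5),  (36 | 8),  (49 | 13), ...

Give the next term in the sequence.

First slot goes 9, 16, 25, 36, 49 → 64 (perfect squares: 3², 4², 5², …).
Second slot: 2, 3, 5, 8, 13 → 21 (each term is the sum of the two before it).
Putting it together: (64 | 21).

(64 | 21)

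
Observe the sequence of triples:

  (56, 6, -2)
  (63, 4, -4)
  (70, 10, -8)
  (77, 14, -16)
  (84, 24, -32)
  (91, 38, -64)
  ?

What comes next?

First slot: +7 each step; 56, 63, 70, 77, 84, 91 → 98.
Second slot goes 6, 4, 10, 14, 24, 38 → 62 (each term is the sum of the two before it).
Third slot: ×2 each step, so -2, -4, -8, -16, -32, -64 → -128.
So the next triple is (98, 62, -128).

(98, 62, -128)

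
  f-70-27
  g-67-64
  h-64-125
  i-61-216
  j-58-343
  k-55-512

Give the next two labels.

Letter: f, g, h, i, j, k → l → m (letters move forward 1 place in the alphabet).
Second component — −3 each step: 70, 67, 64, 61, 58, 55 → 52 → 49.
Third component — perfect cubes: 3³, 4³, 5³, …: 27, 64, 125, 216, 343, 512 → 729 → 1000.
Putting the parts together: l-52-729 and then m-49-1000.

l-52-729, m-49-1000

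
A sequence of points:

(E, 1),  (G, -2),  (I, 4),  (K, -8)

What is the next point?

(M, 16)

Letter — letters move forward 2 places in the alphabet: E, G, I, K → M.
Second part: ×(-2) each step, so 1, -2, 4, -8 → 16.
Putting it together: (M, 16).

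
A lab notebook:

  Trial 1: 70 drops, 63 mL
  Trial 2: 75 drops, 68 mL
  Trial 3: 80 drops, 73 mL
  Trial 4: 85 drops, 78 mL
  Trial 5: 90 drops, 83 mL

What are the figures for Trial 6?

Drops: +5 each step; 70, 75, 80, 85, 90 → 95.
ML goes 63, 68, 73, 78, 83 → 88 (always 7 less than the drops).
Combining the parts gives 95 drops, 88 mL.

95 drops, 88 mL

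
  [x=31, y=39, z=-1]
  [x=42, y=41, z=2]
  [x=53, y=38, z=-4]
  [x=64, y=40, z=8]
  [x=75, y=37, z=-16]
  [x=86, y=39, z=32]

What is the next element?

X: 31, 42, 53, 64, 75, 86 → 97 (+11 each step).
Y: 39, 41, 38, 40, 37, 39 → 36 (alternating steps +2, −3, +2, −3, …).
Z: ×(-2) each step; -1, 2, -4, 8, -16, 32 → -64.
So the next element is [x=97, y=36, z=-64].

[x=97, y=36, z=-64]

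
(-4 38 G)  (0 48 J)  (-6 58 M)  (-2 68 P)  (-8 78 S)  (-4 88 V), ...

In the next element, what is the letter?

Letter — letters move forward 3 places in the alphabet: G, J, M, P, S, V → Y.

Y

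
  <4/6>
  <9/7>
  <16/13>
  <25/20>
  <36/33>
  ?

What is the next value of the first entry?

First entry: perfect squares: 2², 3², 4², …; 4, 9, 16, 25, 36 → 49.
Second entry: each term is the sum of the two before it; 6, 7, 13, 20, 33 → 53.

49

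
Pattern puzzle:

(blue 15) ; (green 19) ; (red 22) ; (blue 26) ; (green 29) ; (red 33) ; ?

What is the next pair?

For the colour, repeats blue → green → red: blue, green, red, blue, green, red → blue.
Second part — alternating steps +4, +3, +4, +3, …: 15, 19, 22, 26, 29, 33 → 36.
Combining the parts gives (blue 36).

(blue 36)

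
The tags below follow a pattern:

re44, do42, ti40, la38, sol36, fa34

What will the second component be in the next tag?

Note — runs backward through the solfège scale do→ti: re, do, ti, la, sol, fa → mi.
Second component: −2 each step; 44, 42, 40, 38, 36, 34 → 32.

32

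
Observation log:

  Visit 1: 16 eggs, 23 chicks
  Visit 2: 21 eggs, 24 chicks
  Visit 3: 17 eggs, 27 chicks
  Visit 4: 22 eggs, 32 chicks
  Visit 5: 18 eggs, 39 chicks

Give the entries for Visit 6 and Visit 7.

23 eggs, 48 chicks; 19 eggs, 59 chicks

For the eggs, alternating steps +5, −4, +5, −4, …: 16, 21, 17, 22, 18 → 23 → 19.
Chicks: differences are 1, 3, 5, … (increasing by 2 each time); 23, 24, 27, 32, 39 → 48 → 59.
Putting the parts together: 23 eggs, 48 chicks and then 19 eggs, 59 chicks.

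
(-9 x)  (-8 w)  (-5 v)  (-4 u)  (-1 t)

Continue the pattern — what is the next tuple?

(0 s)

First coordinate — alternating steps +1, +3, +1, +3, …: -9, -8, -5, -4, -1 → 0.
Letter: letters move back 1 place in the alphabet; x, w, v, u, t → s.
Putting it together: (0 s).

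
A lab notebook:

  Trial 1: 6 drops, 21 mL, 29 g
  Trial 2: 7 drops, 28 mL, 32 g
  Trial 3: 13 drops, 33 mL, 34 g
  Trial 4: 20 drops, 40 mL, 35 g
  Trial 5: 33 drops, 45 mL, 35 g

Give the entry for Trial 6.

53 drops, 52 mL, 34 g

Drops goes 6, 7, 13, 20, 33 → 53 (each term is the sum of the two before it).
ML: alternating steps +7, +5, +7, +5, …, so 21, 28, 33, 40, 45 → 52.
G — differences are 3, 2, 1, … (decreasing by 1 each time): 29, 32, 34, 35, 35 → 34.
Putting it together: 53 drops, 52 mL, 34 g.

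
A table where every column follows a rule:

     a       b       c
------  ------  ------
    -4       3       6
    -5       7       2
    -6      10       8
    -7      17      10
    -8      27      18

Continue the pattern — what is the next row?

Column a: -4, -5, -6, -7, -8 → -9 (−1 each step).
Column b — each term is the sum of the two before it: 3, 7, 10, 17, 27 → 44.
Column c: each term is the sum of the two before it; 6, 2, 8, 10, 18 → 28.
So the next row is -9  44  28.

-9  44  28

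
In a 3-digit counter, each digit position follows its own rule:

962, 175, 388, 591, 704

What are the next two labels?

First digit: 9, 1, 3, 5, 7 → 9 → 1 (+2 each step, mod 10).
For the second digit, +1 each step, mod 10: 6, 7, 8, 9, 0 → 1 → 2.
For the third digit, +3 each step, mod 10: 2, 5, 8, 1, 4 → 7 → 0.
So the next two labels are 917 and 120.

917, 120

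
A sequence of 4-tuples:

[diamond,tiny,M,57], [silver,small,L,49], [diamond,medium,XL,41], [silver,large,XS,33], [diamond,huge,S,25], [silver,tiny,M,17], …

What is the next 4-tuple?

[diamond,small,L,9]

Rank: alternates diamond ↔ silver; diamond, silver, diamond, silver, diamond, silver → diamond.
First size: tiny, small, medium, large, huge, tiny → small (repeats tiny → small → medium → large → huge).
For the second size, repeats M → L → XL → XS → S: M, L, XL, XS, S, M → L.
For the fourth value, −8 each step: 57, 49, 41, 33, 25, 17 → 9.
Combining the parts gives [diamond,small,L,9].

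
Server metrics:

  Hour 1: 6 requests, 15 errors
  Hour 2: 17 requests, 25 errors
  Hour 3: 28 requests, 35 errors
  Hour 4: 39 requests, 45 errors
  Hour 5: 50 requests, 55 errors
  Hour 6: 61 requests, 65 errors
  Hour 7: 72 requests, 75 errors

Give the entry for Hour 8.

83 requests, 85 errors

Requests: +11 each step; 6, 17, 28, 39, 50, 61, 72 → 83.
Errors: 15, 25, 35, 45, 55, 65, 75 → 85 (+10 each step).
Combining the parts gives 83 requests, 85 errors.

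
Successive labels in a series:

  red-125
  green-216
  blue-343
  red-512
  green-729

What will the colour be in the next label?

blue

Colour — repeats red → green → blue: red, green, blue, red, green → blue.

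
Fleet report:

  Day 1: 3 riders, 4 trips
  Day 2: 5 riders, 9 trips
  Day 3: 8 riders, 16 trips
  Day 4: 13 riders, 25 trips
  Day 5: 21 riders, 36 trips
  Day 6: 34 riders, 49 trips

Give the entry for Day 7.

Riders — each term is the sum of the two before it: 3, 5, 8, 13, 21, 34 → 55.
Trips: perfect squares: 2², 3², 4², …; 4, 9, 16, 25, 36, 49 → 64.
Putting it together: 55 riders, 64 trips.

55 riders, 64 trips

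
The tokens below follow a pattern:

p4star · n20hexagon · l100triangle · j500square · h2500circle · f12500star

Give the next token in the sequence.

Letter: letters move back 2 places in the alphabet, so p, n, l, j, h, f → d.
Second component: ×5 each step; 4, 20, 100, 500, 2500, 12500 → 62500.
Shape: repeats star → hexagon → triangle → square → circle; star, hexagon, triangle, square, circle, star → hexagon.
So the next token is d62500hexagon.

d62500hexagon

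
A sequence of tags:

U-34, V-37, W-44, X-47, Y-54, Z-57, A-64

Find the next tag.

B-67

Letter: letters move forward 1 place in the alphabet, wrapping Z→A, so U, V, W, X, Y, Z, A → B.
Second component: alternating steps +3, +7, +3, +7, …, so 34, 37, 44, 47, 54, 57, 64 → 67.
Combining the parts gives B-67.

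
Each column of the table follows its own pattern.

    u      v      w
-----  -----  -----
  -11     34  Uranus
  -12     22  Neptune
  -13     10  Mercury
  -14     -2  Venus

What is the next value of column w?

Column w: Uranus, Neptune, Mercury, Venus → Earth (runs through the planets Mercury→Neptune).

Earth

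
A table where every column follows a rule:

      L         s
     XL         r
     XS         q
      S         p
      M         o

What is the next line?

Size: L, XL, XS, S, M → L (runs through clothing sizes XS→XL).
Letter: letters move back 1 place in the alphabet; s, r, q, p, o → n.
So the next line is L  n.

L  n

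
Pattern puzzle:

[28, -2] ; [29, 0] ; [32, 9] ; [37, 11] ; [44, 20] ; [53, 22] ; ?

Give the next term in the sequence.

[64, 31]

First entry goes 28, 29, 32, 37, 44, 53 → 64 (differences are 1, 3, 5, … (increasing by 2 each time)).
Second entry — alternating steps +2, +9, +2, +9, …: -2, 0, 9, 11, 20, 22 → 31.
Combining the parts gives [64, 31].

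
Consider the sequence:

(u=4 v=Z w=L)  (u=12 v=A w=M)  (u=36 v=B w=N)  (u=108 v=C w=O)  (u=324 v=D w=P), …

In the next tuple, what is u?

U: 4, 12, 36, 108, 324 → 972 (×3 each step).

972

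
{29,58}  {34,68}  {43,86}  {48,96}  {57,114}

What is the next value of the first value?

62

First value — alternating steps +5, +9, +5, +9, …: 29, 34, 43, 48, 57 → 62.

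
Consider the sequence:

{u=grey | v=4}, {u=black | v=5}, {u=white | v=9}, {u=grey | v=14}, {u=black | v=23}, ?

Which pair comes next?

{u=white | v=37}

U: repeats grey → black → white, so grey, black, white, grey, black → white.
V goes 4, 5, 9, 14, 23 → 37 (each term is the sum of the two before it).
So the next pair is {u=white | v=37}.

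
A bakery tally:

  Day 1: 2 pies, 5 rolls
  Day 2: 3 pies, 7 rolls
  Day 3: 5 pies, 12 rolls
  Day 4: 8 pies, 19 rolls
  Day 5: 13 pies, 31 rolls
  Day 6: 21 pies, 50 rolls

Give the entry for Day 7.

34 pies, 81 rolls

Pies: each term is the sum of the two before it; 2, 3, 5, 8, 13, 21 → 34.
Rolls goes 5, 7, 12, 19, 31, 50 → 81 (each term is the sum of the two before it).
So the next row is 34 pies, 81 rolls.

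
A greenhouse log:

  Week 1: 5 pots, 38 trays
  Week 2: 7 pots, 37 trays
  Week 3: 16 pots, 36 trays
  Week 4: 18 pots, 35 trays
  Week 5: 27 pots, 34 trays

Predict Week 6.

Pots: alternating steps +2, +9, +2, +9, …; 5, 7, 16, 18, 27 → 29.
For the trays, −1 each step: 38, 37, 36, 35, 34 → 33.
Combining the parts gives 29 pots, 33 trays.

29 pots, 33 trays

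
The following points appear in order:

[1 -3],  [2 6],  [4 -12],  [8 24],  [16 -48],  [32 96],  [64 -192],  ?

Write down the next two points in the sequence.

[128 384], [256 -768]

First value goes 1, 2, 4, 8, 16, 32, 64 → 128 → 256 (×2 each step).
For the second value, ×(-2) each step: -3, 6, -12, 24, -48, 96, -192 → 384 → -768.
Putting the parts together: [128 384] and then [256 -768].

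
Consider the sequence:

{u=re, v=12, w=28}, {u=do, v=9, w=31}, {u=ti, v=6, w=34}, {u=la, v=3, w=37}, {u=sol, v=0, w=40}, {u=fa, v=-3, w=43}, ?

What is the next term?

U: runs backward through the solfège scale do→ti; re, do, ti, la, sol, fa → mi.
V — −3 each step: 12, 9, 6, 3, 0, -3 → -6.
W: 28, 31, 34, 37, 40, 43 → 46 (together with the v always sums to 40).
Putting it together: {u=mi, v=-6, w=46}.

{u=mi, v=-6, w=46}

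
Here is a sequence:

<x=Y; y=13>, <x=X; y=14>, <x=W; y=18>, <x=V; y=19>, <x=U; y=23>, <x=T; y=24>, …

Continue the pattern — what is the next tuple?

X: Y, X, W, V, U, T → S (letters move back 1 place in the alphabet).
Y: alternating steps +1, +4, +1, +4, …, so 13, 14, 18, 19, 23, 24 → 28.
Putting it together: <x=S; y=28>.

<x=S; y=28>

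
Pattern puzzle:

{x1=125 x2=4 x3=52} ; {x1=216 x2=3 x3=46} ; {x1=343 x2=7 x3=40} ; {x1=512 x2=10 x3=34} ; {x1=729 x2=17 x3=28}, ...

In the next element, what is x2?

27

X1 goes 125, 216, 343, 512, 729 → 1000 (perfect cubes: 5³, 6³, 7³, …).
X2: each term is the sum of the two before it; 4, 3, 7, 10, 17 → 27.
X3: −6 each step; 52, 46, 40, 34, 28 → 22.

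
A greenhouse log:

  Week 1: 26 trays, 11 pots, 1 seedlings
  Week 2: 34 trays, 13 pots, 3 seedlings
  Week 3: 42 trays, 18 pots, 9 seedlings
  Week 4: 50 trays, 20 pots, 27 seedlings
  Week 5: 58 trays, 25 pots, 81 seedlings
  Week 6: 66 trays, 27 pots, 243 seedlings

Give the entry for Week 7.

74 trays, 32 pots, 729 seedlings

Trays: +8 each step; 26, 34, 42, 50, 58, 66 → 74.
For the pots, alternating steps +2, +5, +2, +5, …: 11, 13, 18, 20, 25, 27 → 32.
Seedlings: 1, 3, 9, 27, 81, 243 → 729 (×3 each step).
Combining the parts gives 74 trays, 32 pots, 729 seedlings.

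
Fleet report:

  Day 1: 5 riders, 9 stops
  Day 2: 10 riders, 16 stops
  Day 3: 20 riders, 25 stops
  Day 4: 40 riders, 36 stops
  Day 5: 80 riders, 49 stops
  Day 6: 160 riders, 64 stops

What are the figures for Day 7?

320 riders, 81 stops

Riders — ×2 each step: 5, 10, 20, 40, 80, 160 → 320.
Stops goes 9, 16, 25, 36, 49, 64 → 81 (perfect squares: 3², 4², 5², …).
So the next line is 320 riders, 81 stops.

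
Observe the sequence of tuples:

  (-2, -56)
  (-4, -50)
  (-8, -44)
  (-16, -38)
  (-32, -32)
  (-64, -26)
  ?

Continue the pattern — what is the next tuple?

First entry: -2, -4, -8, -16, -32, -64 → -128 (×2 each step).
Second entry — +6 each step: -56, -50, -44, -38, -32, -26 → -20.
So the next tuple is (-128, -20).

(-128, -20)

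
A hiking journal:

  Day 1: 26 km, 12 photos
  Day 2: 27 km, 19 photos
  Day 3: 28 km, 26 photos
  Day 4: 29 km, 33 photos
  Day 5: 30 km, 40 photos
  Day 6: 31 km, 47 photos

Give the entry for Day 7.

32 km, 54 photos

Km — +1 each step: 26, 27, 28, 29, 30, 31 → 32.
Photos: +7 each step; 12, 19, 26, 33, 40, 47 → 54.
Putting it together: 32 km, 54 photos.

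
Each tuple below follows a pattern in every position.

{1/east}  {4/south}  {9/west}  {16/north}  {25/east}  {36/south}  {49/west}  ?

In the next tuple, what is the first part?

First part: perfect squares: 1², 2², 3², …; 1, 4, 9, 16, 25, 36, 49 → 64.
Direction: east, south, west, north, east, south, west → north (repeats east → south → west → north).

64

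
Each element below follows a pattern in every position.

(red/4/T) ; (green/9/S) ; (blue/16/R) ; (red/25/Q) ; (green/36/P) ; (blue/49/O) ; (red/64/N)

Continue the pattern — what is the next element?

(green/81/M)

Colour: red, green, blue, red, green, blue, red → green (repeats red → green → blue).
Second component — perfect squares: 2², 3², 4², …: 4, 9, 16, 25, 36, 49, 64 → 81.
Letter: T, S, R, Q, P, O, N → M (letters move back 1 place in the alphabet).
Combining the parts gives (green/81/M).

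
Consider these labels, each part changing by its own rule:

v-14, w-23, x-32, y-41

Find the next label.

Letter: v, w, x, y → z (letters move forward 1 place in the alphabet).
Second component: +9 each step; 14, 23, 32, 41 → 50.
Putting it together: z-50.

z-50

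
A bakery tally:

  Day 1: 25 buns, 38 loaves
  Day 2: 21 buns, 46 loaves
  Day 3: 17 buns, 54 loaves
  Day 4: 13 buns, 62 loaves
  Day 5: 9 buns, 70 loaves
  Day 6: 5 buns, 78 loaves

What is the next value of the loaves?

86

Loaves: +8 each step; 38, 46, 54, 62, 70, 78 → 86.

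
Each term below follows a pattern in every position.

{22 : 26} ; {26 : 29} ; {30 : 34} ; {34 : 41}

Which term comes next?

First value: +4 each step; 22, 26, 30, 34 → 38.
Second value — differences are 3, 5, 7, … (increasing by 2 each time): 26, 29, 34, 41 → 50.
Combining the parts gives {38 : 50}.

{38 : 50}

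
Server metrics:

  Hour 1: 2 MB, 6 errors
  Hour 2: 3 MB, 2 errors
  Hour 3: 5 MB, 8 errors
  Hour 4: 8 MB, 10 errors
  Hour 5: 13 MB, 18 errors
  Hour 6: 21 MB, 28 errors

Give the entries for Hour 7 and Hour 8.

34 MB, 46 errors; 55 MB, 74 errors

MB — each term is the sum of the two before it: 2, 3, 5, 8, 13, 21 → 34 → 55.
Errors — each term is the sum of the two before it: 6, 2, 8, 10, 18, 28 → 46 → 74.
So the next two rows are 34 MB, 46 errors and 55 MB, 74 errors.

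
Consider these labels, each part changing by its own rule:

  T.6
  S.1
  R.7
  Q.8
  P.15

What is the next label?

For the letter, letters move back 1 place in the alphabet: T, S, R, Q, P → O.
Second component goes 6, 1, 7, 8, 15 → 23 (each term is the sum of the two before it).
Putting it together: O.23.

O.23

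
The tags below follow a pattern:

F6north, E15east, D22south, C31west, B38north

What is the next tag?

Letter: letters move back 1 place in the alphabet; F, E, D, C, B → A.
Second component: alternating steps +9, +7, +9, +7, …; 6, 15, 22, 31, 38 → 47.
For the direction, repeats north → east → south → west: north, east, south, west, north → east.
So the next tag is A47east.

A47east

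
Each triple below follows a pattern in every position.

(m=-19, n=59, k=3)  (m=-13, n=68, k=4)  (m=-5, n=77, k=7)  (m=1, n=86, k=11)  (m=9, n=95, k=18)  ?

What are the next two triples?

M goes -19, -13, -5, 1, 9 → 15 → 23 (alternating steps +6, +8, +6, +8, …).
N: +9 each step, so 59, 68, 77, 86, 95 → 104 → 113.
For the k, each term is the sum of the two before it: 3, 4, 7, 11, 18 → 29 → 47.
So the next two triples are (m=15, n=104, k=29) and (m=23, n=113, k=47).

(m=15, n=104, k=29), (m=23, n=113, k=47)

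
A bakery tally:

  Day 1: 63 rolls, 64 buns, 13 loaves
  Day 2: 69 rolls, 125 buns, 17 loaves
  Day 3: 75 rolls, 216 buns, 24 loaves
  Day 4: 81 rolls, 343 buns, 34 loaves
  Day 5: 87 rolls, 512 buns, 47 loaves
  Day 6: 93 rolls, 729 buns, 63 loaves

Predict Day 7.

For the rolls, +6 each step: 63, 69, 75, 81, 87, 93 → 99.
Buns goes 64, 125, 216, 343, 512, 729 → 1000 (perfect cubes: 4³, 5³, 6³, …).
Loaves: 13, 17, 24, 34, 47, 63 → 82 (differences are 4, 7, 10, … (increasing by 3 each time)).
So the next record is 99 rolls, 1000 buns, 82 loaves.

99 rolls, 1000 buns, 82 loaves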